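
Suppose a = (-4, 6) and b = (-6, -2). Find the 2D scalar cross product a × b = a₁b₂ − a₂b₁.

(-4)·(-2) - 6·(-6) = 8 - (-36) = 44

44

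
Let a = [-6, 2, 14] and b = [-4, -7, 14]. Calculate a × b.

i: 2·14 - 14·(-7) = 28 - (-98) = 126
j: 14·(-4) - (-6)·14 = -56 - (-84) = 28
k: (-6)·(-7) - 2·(-4) = 42 - (-8) = 50
a × b = (126, 28, 50)

(126, 28, 50)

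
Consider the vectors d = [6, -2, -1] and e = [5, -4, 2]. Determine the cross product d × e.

i: (-2)·2 - (-1)·(-4) = -4 - 4 = -8
j: (-1)·5 - 6·2 = -5 - 12 = -17
k: 6·(-4) - (-2)·5 = -24 - (-10) = -14
d × e = (-8, -17, -14)

(-8, -17, -14)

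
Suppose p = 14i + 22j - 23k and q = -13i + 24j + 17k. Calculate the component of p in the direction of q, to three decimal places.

p · q = 14·(-13) + 22·24 + (-23)·17 = -182 + 528 - 391 = -45
|q| = √(169 + 576 + 289) = √1034 ≈ 32.1559
comp_q p = -45 / √1034 ≈ -1.399

-1.399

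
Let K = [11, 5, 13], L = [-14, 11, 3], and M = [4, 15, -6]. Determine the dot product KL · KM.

425

KL = L − K = (-25, 6, -10)
KM = M − K = (-7, 10, -19)
KL · KM = (-25)·(-7) + 6·10 + (-10)·(-19) = 175 + 60 + 190 = 425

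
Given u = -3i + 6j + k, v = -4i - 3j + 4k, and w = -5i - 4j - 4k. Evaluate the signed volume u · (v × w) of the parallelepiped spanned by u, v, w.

v × w:
i: (-3)·(-4) - 4·(-4) = 12 - (-16) = 28
j: 4·(-5) - (-4)·(-4) = -20 - 16 = -36
k: (-4)·(-4) - (-3)·(-5) = 16 - 15 = 1
v × w = (28, -36, 1)
u · (v × w) = (-3)·28 + 6·(-36) + 1·1 = -84 - 216 + 1 = -299

-299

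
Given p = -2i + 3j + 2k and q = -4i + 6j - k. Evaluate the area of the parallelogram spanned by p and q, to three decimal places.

i: 3·(-1) - 2·6 = -3 - 12 = -15
j: 2·(-4) - (-2)·(-1) = -8 - 2 = -10
k: (-2)·6 - 3·(-4) = -12 - (-12) = 0
p × q = (-15, -10, 0)
|p × q| = √((-15)² + (-10)² + 0²) = √325 ≈ 18.0278

18.028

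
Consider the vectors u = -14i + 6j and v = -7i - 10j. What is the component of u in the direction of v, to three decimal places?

3.113

u · v = (-14)·(-7) + 6·(-10) = 98 - 60 = 38
|v| = √(49 + 100) = √149 ≈ 12.2066
comp_v u = 38 / √149 ≈ 3.113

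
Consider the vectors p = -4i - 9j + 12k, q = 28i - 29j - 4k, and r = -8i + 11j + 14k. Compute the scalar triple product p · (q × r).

5600

q × r:
i: (-29)·14 - (-4)·11 = -406 - (-44) = -362
j: (-4)·(-8) - 28·14 = 32 - 392 = -360
k: 28·11 - (-29)·(-8) = 308 - 232 = 76
q × r = (-362, -360, 76)
p · (q × r) = (-4)·(-362) + (-9)·(-360) + 12·76 = 1448 + 3240 + 912 = 5600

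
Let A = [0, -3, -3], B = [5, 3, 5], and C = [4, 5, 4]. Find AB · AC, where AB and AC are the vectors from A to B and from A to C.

124

AB = B − A = (5, 6, 8)
AC = C − A = (4, 8, 7)
AB · AC = 5·4 + 6·8 + 8·7 = 20 + 48 + 56 = 124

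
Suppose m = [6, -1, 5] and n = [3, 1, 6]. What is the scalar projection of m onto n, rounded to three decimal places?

m · n = 6·3 + (-1)·1 + 5·6 = 18 - 1 + 30 = 47
|n| = √(9 + 1 + 36) = √46 ≈ 6.7823
comp_n m = 47 / √46 ≈ 6.930

6.930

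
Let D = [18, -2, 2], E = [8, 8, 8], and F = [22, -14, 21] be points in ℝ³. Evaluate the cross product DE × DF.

(262, 214, 80)

DE = (-10, 10, 6)
DF = (4, -12, 19)
i: 10·19 - 6·(-12) = 190 - (-72) = 262
j: 6·4 - (-10)·19 = 24 - (-190) = 214
k: (-10)·(-12) - 10·4 = 120 - 40 = 80
DE × DF = (262, 214, 80)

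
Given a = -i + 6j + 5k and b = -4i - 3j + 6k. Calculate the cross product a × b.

i: 6·6 - 5·(-3) = 36 - (-15) = 51
j: 5·(-4) - (-1)·6 = -20 - (-6) = -14
k: (-1)·(-3) - 6·(-4) = 3 - (-24) = 27
a × b = (51, -14, 27)

(51, -14, 27)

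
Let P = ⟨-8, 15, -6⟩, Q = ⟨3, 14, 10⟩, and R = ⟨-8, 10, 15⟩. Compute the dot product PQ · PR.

PQ = Q − P = (11, -1, 16)
PR = R − P = (0, -5, 21)
PQ · PR = 11·0 + (-1)·(-5) + 16·21 = 0 + 5 + 336 = 341

341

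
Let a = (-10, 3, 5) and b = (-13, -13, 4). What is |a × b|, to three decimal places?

187.390

i: 3·4 - 5·(-13) = 12 - (-65) = 77
j: 5·(-13) - (-10)·4 = -65 - (-40) = -25
k: (-10)·(-13) - 3·(-13) = 130 - (-39) = 169
a × b = (77, -25, 169)
|a × b| = √(77² + (-25)² + 169²) = √35115 ≈ 187.3900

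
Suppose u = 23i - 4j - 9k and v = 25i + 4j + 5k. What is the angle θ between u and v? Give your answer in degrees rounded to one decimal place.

37.2

u · v = 23·25 + (-4)·4 + (-9)·5 = 575 - 16 - 45 = 514
|u|² = 529 + 16 + 81 = 626,  |u| = √626 ≈ 25.019992
|v|² = 625 + 16 + 25 = 666,  |v| = √666 ≈ 25.806976
cos θ = 514 / (25.019992 · 25.806976) ≈ 0.79605
θ = arccos(0.79605) ≈ 37.2°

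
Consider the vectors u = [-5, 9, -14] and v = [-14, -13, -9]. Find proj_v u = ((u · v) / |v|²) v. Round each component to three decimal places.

u · v = (-5)·(-14) + 9·(-13) + (-14)·(-9) = 70 - 117 + 126 = 79
|v|² = 196 + 169 + 81 = 446
proj_v u = (79/446) · (-14, -13, -9) ≈ (-2.480, -2.303, -1.594)

(-2.480, -2.303, -1.594)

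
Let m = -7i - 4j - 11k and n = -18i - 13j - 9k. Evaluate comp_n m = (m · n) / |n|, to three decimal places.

11.562

m · n = (-7)·(-18) + (-4)·(-13) + (-11)·(-9) = 126 + 52 + 99 = 277
|n| = √(324 + 169 + 81) = √574 ≈ 23.9583
comp_n m = 277 / √574 ≈ 11.562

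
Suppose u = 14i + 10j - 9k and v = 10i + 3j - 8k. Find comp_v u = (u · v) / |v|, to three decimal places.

18.399

u · v = 14·10 + 10·3 + (-9)·(-8) = 140 + 30 + 72 = 242
|v| = √(100 + 9 + 64) = √173 ≈ 13.1529
comp_v u = 242 / √173 ≈ 18.399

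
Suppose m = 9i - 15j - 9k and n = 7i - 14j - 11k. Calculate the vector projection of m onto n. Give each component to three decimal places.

(7.115, -14.230, -11.180)

m · n = 9·7 + (-15)·(-14) + (-9)·(-11) = 63 + 210 + 99 = 372
|n|² = 49 + 196 + 121 = 366
proj_n m = (372/366) · (7, -14, -11) ≈ (7.115, -14.230, -11.180)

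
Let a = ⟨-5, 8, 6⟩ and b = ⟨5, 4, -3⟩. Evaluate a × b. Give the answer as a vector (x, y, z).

(-48, 15, -60)

i: 8·(-3) - 6·4 = -24 - 24 = -48
j: 6·5 - (-5)·(-3) = 30 - 15 = 15
k: (-5)·4 - 8·5 = -20 - 40 = -60
a × b = (-48, 15, -60)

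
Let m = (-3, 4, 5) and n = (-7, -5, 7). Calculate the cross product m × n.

i: 4·7 - 5·(-5) = 28 - (-25) = 53
j: 5·(-7) - (-3)·7 = -35 - (-21) = -14
k: (-3)·(-5) - 4·(-7) = 15 - (-28) = 43
m × n = (53, -14, 43)

(53, -14, 43)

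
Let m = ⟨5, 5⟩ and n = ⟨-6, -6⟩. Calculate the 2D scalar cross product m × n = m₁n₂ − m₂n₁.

0

5·(-6) - 5·(-6) = -30 - (-30) = 0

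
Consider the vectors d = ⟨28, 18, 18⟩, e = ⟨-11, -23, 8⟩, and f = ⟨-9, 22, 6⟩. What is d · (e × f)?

-16982

e × f:
i: (-23)·6 - 8·22 = -138 - 176 = -314
j: 8·(-9) - (-11)·6 = -72 - (-66) = -6
k: (-11)·22 - (-23)·(-9) = -242 - 207 = -449
e × f = (-314, -6, -449)
d · (e × f) = 28·(-314) + 18·(-6) + 18·(-449) = -8792 - 108 - 8082 = -16982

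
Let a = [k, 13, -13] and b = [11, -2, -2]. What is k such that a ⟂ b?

0

a · b = k·11 + 13·(-2) + (-13)·(-2) = 0 + 11k
Set equal to 0: 11k = 0, so k = 0.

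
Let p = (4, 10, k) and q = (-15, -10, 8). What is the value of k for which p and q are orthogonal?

20

p · q = 4·(-15) + 10·(-10) + k·8 = -160 + 8k
Set equal to 0: 8k = 160, so k = 20.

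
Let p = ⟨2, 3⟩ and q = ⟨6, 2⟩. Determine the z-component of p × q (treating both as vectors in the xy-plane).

-14

2·2 - 3·6 = 4 - 18 = -14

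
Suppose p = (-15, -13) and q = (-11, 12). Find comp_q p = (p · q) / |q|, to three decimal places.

p · q = (-15)·(-11) + (-13)·12 = 165 - 156 = 9
|q| = √(121 + 144) = √265 ≈ 16.2788
comp_q p = 9 / √265 ≈ 0.553

0.553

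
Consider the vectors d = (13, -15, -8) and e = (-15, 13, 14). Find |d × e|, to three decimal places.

i: (-15)·14 - (-8)·13 = -210 - (-104) = -106
j: (-8)·(-15) - 13·14 = 120 - 182 = -62
k: 13·13 - (-15)·(-15) = 169 - 225 = -56
d × e = (-106, -62, -56)
|d × e| = √((-106)² + (-62)² + (-56)²) = √18216 ≈ 134.9667

134.967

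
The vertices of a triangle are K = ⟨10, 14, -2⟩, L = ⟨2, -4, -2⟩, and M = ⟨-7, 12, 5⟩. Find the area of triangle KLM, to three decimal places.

KL = (-8, -18, 0),  KM = (-17, -2, 7)
i: (-18)·7 - 0·(-2) = -126 - 0 = -126
j: 0·(-17) - (-8)·7 = 0 - (-56) = 56
k: (-8)·(-2) - (-18)·(-17) = 16 - 306 = -290
KL × KM = (-126, 56, -290)
|KL × KM| = √103112 ≈ 321.1106
area = ½ · 321.1106 ≈ 160.555

160.555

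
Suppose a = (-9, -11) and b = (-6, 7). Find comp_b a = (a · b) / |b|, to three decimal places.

a · b = (-9)·(-6) + (-11)·7 = 54 - 77 = -23
|b| = √(36 + 49) = √85 ≈ 9.2195
comp_b a = -23 / √85 ≈ -2.495

-2.495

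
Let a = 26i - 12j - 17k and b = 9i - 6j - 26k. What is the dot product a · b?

748

a · b = 26·9 + (-12)·(-6) + (-17)·(-26) = 234 + 72 + 442 = 748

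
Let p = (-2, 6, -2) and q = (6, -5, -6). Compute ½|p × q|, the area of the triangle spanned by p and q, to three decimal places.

i: 6·(-6) - (-2)·(-5) = -36 - 10 = -46
j: (-2)·6 - (-2)·(-6) = -12 - 12 = -24
k: (-2)·(-5) - 6·6 = 10 - 36 = -26
p × q = (-46, -24, -26)
|p × q| = √((-46)² + (-24)² + (-26)²) = √3368 ≈ 58.0345
area = ½ · 58.0345 ≈ 29.017

29.017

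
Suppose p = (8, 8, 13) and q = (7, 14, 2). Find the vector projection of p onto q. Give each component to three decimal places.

p · q = 8·7 + 8·14 + 13·2 = 56 + 112 + 26 = 194
|q|² = 49 + 196 + 4 = 249
proj_q p = (194/249) · (7, 14, 2) ≈ (5.454, 10.908, 1.558)

(5.454, 10.908, 1.558)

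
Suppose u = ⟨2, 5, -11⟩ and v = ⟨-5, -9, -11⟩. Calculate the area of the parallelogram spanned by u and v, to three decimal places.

i: 5·(-11) - (-11)·(-9) = -55 - 99 = -154
j: (-11)·(-5) - 2·(-11) = 55 - (-22) = 77
k: 2·(-9) - 5·(-5) = -18 - (-25) = 7
u × v = (-154, 77, 7)
|u × v| = √((-154)² + 77² + 7²) = √29694 ≈ 172.3195

172.319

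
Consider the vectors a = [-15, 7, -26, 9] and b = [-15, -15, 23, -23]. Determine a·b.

a · b = (-15)·(-15) + 7·(-15) + (-26)·23 + 9·(-23) = 225 - 105 - 598 - 207 = -685

-685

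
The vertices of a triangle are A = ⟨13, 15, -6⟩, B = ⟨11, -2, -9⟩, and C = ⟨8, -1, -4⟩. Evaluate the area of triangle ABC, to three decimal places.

AB = (-2, -17, -3),  AC = (-5, -16, 2)
i: (-17)·2 - (-3)·(-16) = -34 - 48 = -82
j: (-3)·(-5) - (-2)·2 = 15 - (-4) = 19
k: (-2)·(-16) - (-17)·(-5) = 32 - 85 = -53
AB × AC = (-82, 19, -53)
|AB × AC| = √9894 ≈ 99.4686
area = ½ · 99.4686 ≈ 49.734

49.734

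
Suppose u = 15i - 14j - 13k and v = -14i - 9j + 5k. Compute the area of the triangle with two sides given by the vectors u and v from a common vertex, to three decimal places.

197.471

i: (-14)·5 - (-13)·(-9) = -70 - 117 = -187
j: (-13)·(-14) - 15·5 = 182 - 75 = 107
k: 15·(-9) - (-14)·(-14) = -135 - 196 = -331
u × v = (-187, 107, -331)
|u × v| = √((-187)² + 107² + (-331)²) = √155979 ≈ 394.9418
area = ½ · 394.9418 ≈ 197.471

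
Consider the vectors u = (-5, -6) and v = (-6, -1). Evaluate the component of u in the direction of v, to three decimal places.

u · v = (-5)·(-6) + (-6)·(-1) = 30 + 6 = 36
|v| = √(36 + 1) = √37 ≈ 6.0828
comp_v u = 36 / √37 ≈ 5.918

5.918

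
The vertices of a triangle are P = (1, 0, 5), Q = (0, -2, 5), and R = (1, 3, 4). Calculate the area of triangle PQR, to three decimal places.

1.871

PQ = (-1, -2, 0),  PR = (0, 3, -1)
i: (-2)·(-1) - 0·3 = 2 - 0 = 2
j: 0·0 - (-1)·(-1) = 0 - 1 = -1
k: (-1)·3 - (-2)·0 = -3 - 0 = -3
PQ × PR = (2, -1, -3)
|PQ × PR| = √14 ≈ 3.7417
area = ½ · 3.7417 ≈ 1.871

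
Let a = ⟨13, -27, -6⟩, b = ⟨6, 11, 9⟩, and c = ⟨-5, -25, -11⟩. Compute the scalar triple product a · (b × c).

b × c:
i: 11·(-11) - 9·(-25) = -121 - (-225) = 104
j: 9·(-5) - 6·(-11) = -45 - (-66) = 21
k: 6·(-25) - 11·(-5) = -150 - (-55) = -95
b × c = (104, 21, -95)
a · (b × c) = 13·104 + (-27)·21 + (-6)·(-95) = 1352 - 567 + 570 = 1355

1355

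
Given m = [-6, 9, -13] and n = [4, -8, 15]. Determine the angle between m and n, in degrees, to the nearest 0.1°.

m · n = (-6)·4 + 9·(-8) + (-13)·15 = -24 - 72 - 195 = -291
|m|² = 36 + 81 + 169 = 286,  |m| = √286 ≈ 16.911535
|n|² = 16 + 64 + 225 = 305,  |n| = √305 ≈ 17.464249
cos θ = -291 / (16.911535 · 17.464249) ≈ -0.98528
θ = arccos(-0.98528) ≈ 170.2°

170.2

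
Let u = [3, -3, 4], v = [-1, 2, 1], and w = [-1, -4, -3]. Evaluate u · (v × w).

30

v × w:
i: 2·(-3) - 1·(-4) = -6 - (-4) = -2
j: 1·(-1) - (-1)·(-3) = -1 - 3 = -4
k: (-1)·(-4) - 2·(-1) = 4 - (-2) = 6
v × w = (-2, -4, 6)
u · (v × w) = 3·(-2) + (-3)·(-4) + 4·6 = -6 + 12 + 24 = 30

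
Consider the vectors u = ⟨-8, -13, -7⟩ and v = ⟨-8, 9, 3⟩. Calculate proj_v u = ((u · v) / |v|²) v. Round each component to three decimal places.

(3.844, -4.325, -1.442)

u · v = (-8)·(-8) + (-13)·9 + (-7)·3 = 64 - 117 - 21 = -74
|v|² = 64 + 81 + 9 = 154
proj_v u = (-74/154) · (-8, 9, 3) ≈ (3.844, -4.325, -1.442)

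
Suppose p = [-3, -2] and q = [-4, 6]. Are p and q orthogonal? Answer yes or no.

yes

p · q = (-3)·(-4) + (-2)·6 = 12 - 12 = 0
Zero, so the vectors are orthogonal.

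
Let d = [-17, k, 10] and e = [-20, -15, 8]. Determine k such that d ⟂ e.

28

d · e = (-17)·(-20) + k·(-15) + 10·8 = 420 - 15k
Set equal to 0: -15k = -420, so k = 28.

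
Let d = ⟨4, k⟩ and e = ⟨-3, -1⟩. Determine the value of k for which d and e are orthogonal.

d · e = 4·(-3) + k·(-1) = -12 - 1k
Set equal to 0: -1k = 12, so k = -12.

-12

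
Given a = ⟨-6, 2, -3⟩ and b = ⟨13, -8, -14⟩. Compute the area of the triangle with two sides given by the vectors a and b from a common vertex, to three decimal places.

i: 2·(-14) - (-3)·(-8) = -28 - 24 = -52
j: (-3)·13 - (-6)·(-14) = -39 - 84 = -123
k: (-6)·(-8) - 2·13 = 48 - 26 = 22
a × b = (-52, -123, 22)
|a × b| = √((-52)² + (-123)² + 22²) = √18317 ≈ 135.3403
area = ½ · 135.3403 ≈ 67.670

67.670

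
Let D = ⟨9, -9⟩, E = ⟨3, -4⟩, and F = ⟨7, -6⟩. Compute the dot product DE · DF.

27

DE = E − D = (-6, 5)
DF = F − D = (-2, 3)
DE · DF = (-6)·(-2) + 5·3 = 12 + 15 = 27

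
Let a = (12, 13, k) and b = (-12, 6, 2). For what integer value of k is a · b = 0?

33

a · b = 12·(-12) + 13·6 + k·2 = -66 + 2k
Set equal to 0: 2k = 66, so k = 33.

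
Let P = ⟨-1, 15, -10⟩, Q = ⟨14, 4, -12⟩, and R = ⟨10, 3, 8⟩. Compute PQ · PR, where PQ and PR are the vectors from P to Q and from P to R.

PQ = Q − P = (15, -11, -2)
PR = R − P = (11, -12, 18)
PQ · PR = 15·11 + (-11)·(-12) + (-2)·18 = 165 + 132 - 36 = 261

261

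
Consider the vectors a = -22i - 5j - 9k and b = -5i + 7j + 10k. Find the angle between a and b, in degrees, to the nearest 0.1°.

92.7

a · b = (-22)·(-5) + (-5)·7 + (-9)·10 = 110 - 35 - 90 = -15
|a|² = 484 + 25 + 81 = 590,  |a| = √590 ≈ 24.289916
|b|² = 25 + 49 + 100 = 174,  |b| = √174 ≈ 13.190906
cos θ = -15 / (24.289916 · 13.190906) ≈ -0.04682
θ = arccos(-0.04682) ≈ 92.7°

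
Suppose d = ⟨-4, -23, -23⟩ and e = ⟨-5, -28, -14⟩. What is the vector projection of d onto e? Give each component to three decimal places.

(-4.905, -27.471, -13.735)

d · e = (-4)·(-5) + (-23)·(-28) + (-23)·(-14) = 20 + 644 + 322 = 986
|e|² = 25 + 784 + 196 = 1005
proj_e d = (986/1005) · (-5, -28, -14) ≈ (-4.905, -27.471, -13.735)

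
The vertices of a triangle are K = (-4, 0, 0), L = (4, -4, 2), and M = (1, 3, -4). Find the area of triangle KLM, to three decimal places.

30.822

KL = (8, -4, 2),  KM = (5, 3, -4)
i: (-4)·(-4) - 2·3 = 16 - 6 = 10
j: 2·5 - 8·(-4) = 10 - (-32) = 42
k: 8·3 - (-4)·5 = 24 - (-20) = 44
KL × KM = (10, 42, 44)
|KL × KM| = √3800 ≈ 61.6441
area = ½ · 61.6441 ≈ 30.822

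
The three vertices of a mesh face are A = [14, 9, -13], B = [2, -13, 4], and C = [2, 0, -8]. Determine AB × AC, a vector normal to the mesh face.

(43, -144, -156)

AB = (-12, -22, 17)
AC = (-12, -9, 5)
i: (-22)·5 - 17·(-9) = -110 - (-153) = 43
j: 17·(-12) - (-12)·5 = -204 - (-60) = -144
k: (-12)·(-9) - (-22)·(-12) = 108 - 264 = -156
AB × AC = (43, -144, -156)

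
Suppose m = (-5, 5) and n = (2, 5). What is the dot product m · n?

m · n = (-5)·2 + 5·5 = -10 + 25 = 15

15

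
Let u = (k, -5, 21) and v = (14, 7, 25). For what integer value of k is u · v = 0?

-35

u · v = k·14 + (-5)·7 + 21·25 = 490 + 14k
Set equal to 0: 14k = -490, so k = -35.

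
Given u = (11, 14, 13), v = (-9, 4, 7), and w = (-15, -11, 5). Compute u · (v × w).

v × w:
i: 4·5 - 7·(-11) = 20 - (-77) = 97
j: 7·(-15) - (-9)·5 = -105 - (-45) = -60
k: (-9)·(-11) - 4·(-15) = 99 - (-60) = 159
v × w = (97, -60, 159)
u · (v × w) = 11·97 + 14·(-60) + 13·159 = 1067 - 840 + 2067 = 2294

2294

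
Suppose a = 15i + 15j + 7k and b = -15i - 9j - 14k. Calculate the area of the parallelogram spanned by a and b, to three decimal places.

201.827

i: 15·(-14) - 7·(-9) = -210 - (-63) = -147
j: 7·(-15) - 15·(-14) = -105 - (-210) = 105
k: 15·(-9) - 15·(-15) = -135 - (-225) = 90
a × b = (-147, 105, 90)
|a × b| = √((-147)² + 105² + 90²) = √40734 ≈ 201.8267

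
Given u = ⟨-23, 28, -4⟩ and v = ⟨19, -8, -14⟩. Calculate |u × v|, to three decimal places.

677.705

i: 28·(-14) - (-4)·(-8) = -392 - 32 = -424
j: (-4)·19 - (-23)·(-14) = -76 - 322 = -398
k: (-23)·(-8) - 28·19 = 184 - 532 = -348
u × v = (-424, -398, -348)
|u × v| = √((-424)² + (-398)² + (-348)²) = √459284 ≈ 677.7050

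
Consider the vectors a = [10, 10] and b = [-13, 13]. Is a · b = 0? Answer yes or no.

a · b = 10·(-13) + 10·13 = -130 + 130 = 0
Zero, so the vectors are orthogonal.

yes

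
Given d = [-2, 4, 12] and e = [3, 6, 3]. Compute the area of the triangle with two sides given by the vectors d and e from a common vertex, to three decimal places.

38.536

i: 4·3 - 12·6 = 12 - 72 = -60
j: 12·3 - (-2)·3 = 36 - (-6) = 42
k: (-2)·6 - 4·3 = -12 - 12 = -24
d × e = (-60, 42, -24)
|d × e| = √((-60)² + 42² + (-24)²) = √5940 ≈ 77.0714
area = ½ · 77.0714 ≈ 38.536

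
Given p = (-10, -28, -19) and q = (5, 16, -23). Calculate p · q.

-61

p · q = (-10)·5 + (-28)·16 + (-19)·(-23) = -50 - 448 + 437 = -61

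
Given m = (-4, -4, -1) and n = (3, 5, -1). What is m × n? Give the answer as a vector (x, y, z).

i: (-4)·(-1) - (-1)·5 = 4 - (-5) = 9
j: (-1)·3 - (-4)·(-1) = -3 - 4 = -7
k: (-4)·5 - (-4)·3 = -20 - (-12) = -8
m × n = (9, -7, -8)

(9, -7, -8)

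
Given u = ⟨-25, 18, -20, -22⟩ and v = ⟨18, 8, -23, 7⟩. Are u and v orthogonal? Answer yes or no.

yes

u · v = (-25)·18 + 18·8 + (-20)·(-23) + (-22)·7 = -450 + 144 + 460 - 154 = 0
Zero, so the vectors are orthogonal.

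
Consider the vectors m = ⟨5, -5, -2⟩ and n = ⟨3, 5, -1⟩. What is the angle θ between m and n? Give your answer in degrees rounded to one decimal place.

m · n = 5·3 + (-5)·5 + (-2)·(-1) = 15 - 25 + 2 = -8
|m|² = 25 + 25 + 4 = 54,  |m| = √54 ≈ 7.348469
|n|² = 9 + 25 + 1 = 35,  |n| = √35 ≈ 5.916080
cos θ = -8 / (7.348469 · 5.916080) ≈ -0.18402
θ = arccos(-0.18402) ≈ 100.6°

100.6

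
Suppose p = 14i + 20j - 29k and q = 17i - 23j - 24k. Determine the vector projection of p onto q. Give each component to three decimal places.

p · q = 14·17 + 20·(-23) + (-29)·(-24) = 238 - 460 + 696 = 474
|q|² = 289 + 529 + 576 = 1394
proj_q p = (474/1394) · (17, -23, -24) ≈ (5.780, -7.821, -8.161)

(5.780, -7.821, -8.161)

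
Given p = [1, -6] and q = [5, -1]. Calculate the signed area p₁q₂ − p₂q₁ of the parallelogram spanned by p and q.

1·(-1) - (-6)·5 = -1 - (-30) = 29

29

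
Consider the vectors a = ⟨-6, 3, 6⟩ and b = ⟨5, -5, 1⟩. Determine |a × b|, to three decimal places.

51.088

i: 3·1 - 6·(-5) = 3 - (-30) = 33
j: 6·5 - (-6)·1 = 30 - (-6) = 36
k: (-6)·(-5) - 3·5 = 30 - 15 = 15
a × b = (33, 36, 15)
|a × b| = √(33² + 36² + 15²) = √2610 ≈ 51.0882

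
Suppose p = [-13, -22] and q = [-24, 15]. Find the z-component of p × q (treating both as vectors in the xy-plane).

-723

(-13)·15 - (-22)·(-24) = -195 - 528 = -723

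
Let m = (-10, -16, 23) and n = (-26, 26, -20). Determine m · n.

-616

m · n = (-10)·(-26) + (-16)·26 + 23·(-20) = 260 - 416 - 460 = -616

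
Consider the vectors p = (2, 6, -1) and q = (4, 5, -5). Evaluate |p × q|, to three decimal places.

i: 6·(-5) - (-1)·5 = -30 - (-5) = -25
j: (-1)·4 - 2·(-5) = -4 - (-10) = 6
k: 2·5 - 6·4 = 10 - 24 = -14
p × q = (-25, 6, -14)
|p × q| = √((-25)² + 6² + (-14)²) = √857 ≈ 29.2746

29.275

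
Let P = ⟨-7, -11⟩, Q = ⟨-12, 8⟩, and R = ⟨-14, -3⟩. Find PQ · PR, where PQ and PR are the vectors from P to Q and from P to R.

187

PQ = Q − P = (-5, 19)
PR = R − P = (-7, 8)
PQ · PR = (-5)·(-7) + 19·8 = 35 + 152 = 187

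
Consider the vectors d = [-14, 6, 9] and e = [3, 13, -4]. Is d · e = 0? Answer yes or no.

d · e = (-14)·3 + 6·13 + 9·(-4) = -42 + 78 - 36 = 0
Zero, so the vectors are orthogonal.

yes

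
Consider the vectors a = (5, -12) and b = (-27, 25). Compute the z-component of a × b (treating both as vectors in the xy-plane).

-199

5·25 - (-12)·(-27) = 125 - 324 = -199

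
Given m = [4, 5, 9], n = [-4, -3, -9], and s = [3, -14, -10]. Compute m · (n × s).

-134

n × s:
i: (-3)·(-10) - (-9)·(-14) = 30 - 126 = -96
j: (-9)·3 - (-4)·(-10) = -27 - 40 = -67
k: (-4)·(-14) - (-3)·3 = 56 - (-9) = 65
n × s = (-96, -67, 65)
m · (n × s) = 4·(-96) + 5·(-67) + 9·65 = -384 - 335 + 585 = -134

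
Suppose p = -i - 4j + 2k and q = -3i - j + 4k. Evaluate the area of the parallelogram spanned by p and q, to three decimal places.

17.916

i: (-4)·4 - 2·(-1) = -16 - (-2) = -14
j: 2·(-3) - (-1)·4 = -6 - (-4) = -2
k: (-1)·(-1) - (-4)·(-3) = 1 - 12 = -11
p × q = (-14, -2, -11)
|p × q| = √((-14)² + (-2)² + (-11)²) = √321 ≈ 17.9165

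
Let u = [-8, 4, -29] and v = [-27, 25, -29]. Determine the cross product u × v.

i: 4·(-29) - (-29)·25 = -116 - (-725) = 609
j: (-29)·(-27) - (-8)·(-29) = 783 - 232 = 551
k: (-8)·25 - 4·(-27) = -200 - (-108) = -92
u × v = (609, 551, -92)

(609, 551, -92)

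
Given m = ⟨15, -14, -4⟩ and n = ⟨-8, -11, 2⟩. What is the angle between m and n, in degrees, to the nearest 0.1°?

m · n = 15·(-8) + (-14)·(-11) + (-4)·2 = -120 + 154 - 8 = 26
|m|² = 225 + 196 + 16 = 437,  |m| = √437 ≈ 20.904545
|n|² = 64 + 121 + 4 = 189,  |n| = √189 ≈ 13.747727
cos θ = 26 / (20.904545 · 13.747727) ≈ 0.09047
θ = arccos(0.09047) ≈ 84.8°

84.8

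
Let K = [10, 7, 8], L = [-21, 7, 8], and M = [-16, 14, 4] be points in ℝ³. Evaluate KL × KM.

(0, -124, -217)

KL = (-31, 0, 0)
KM = (-26, 7, -4)
i: 0·(-4) - 0·7 = 0 - 0 = 0
j: 0·(-26) - (-31)·(-4) = 0 - 124 = -124
k: (-31)·7 - 0·(-26) = -217 - 0 = -217
KL × KM = (0, -124, -217)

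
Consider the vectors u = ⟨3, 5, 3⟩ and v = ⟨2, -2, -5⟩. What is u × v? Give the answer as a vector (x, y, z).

(-19, 21, -16)

i: 5·(-5) - 3·(-2) = -25 - (-6) = -19
j: 3·2 - 3·(-5) = 6 - (-15) = 21
k: 3·(-2) - 5·2 = -6 - 10 = -16
u × v = (-19, 21, -16)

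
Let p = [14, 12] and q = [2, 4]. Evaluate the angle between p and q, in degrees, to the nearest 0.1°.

p · q = 14·2 + 12·4 = 28 + 48 = 76
|p|² = 196 + 144 = 340,  |p| = √340 ≈ 18.439089
|q|² = 4 + 16 = 20,  |q| = √20 ≈ 4.472136
cos θ = 76 / (18.439089 · 4.472136) ≈ 0.92164
θ = arccos(0.92164) ≈ 22.8°

22.8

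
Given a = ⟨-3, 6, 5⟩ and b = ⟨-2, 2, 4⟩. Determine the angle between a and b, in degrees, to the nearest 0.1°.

22.0

a · b = (-3)·(-2) + 6·2 + 5·4 = 6 + 12 + 20 = 38
|a|² = 9 + 36 + 25 = 70,  |a| = √70 ≈ 8.366600
|b|² = 4 + 4 + 16 = 24,  |b| = √24 ≈ 4.898979
cos θ = 38 / (8.366600 · 4.898979) ≈ 0.92711
θ = arccos(0.92711) ≈ 22.0°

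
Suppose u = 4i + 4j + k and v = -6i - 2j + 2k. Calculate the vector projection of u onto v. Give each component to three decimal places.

u · v = 4·(-6) + 4·(-2) + 1·2 = -24 - 8 + 2 = -30
|v|² = 36 + 4 + 4 = 44
proj_v u = (-30/44) · (-6, -2, 2) ≈ (4.091, 1.364, -1.364)

(4.091, 1.364, -1.364)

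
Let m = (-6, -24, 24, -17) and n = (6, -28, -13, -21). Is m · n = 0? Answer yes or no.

m · n = (-6)·6 + (-24)·(-28) + 24·(-13) + (-17)·(-21) = -36 + 672 - 312 + 357 = 681
Nonzero, so the vectors are not orthogonal.

no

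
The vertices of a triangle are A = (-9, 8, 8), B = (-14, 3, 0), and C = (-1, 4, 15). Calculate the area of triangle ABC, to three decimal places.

47.249

AB = (-5, -5, -8),  AC = (8, -4, 7)
i: (-5)·7 - (-8)·(-4) = -35 - 32 = -67
j: (-8)·8 - (-5)·7 = -64 - (-35) = -29
k: (-5)·(-4) - (-5)·8 = 20 - (-40) = 60
AB × AC = (-67, -29, 60)
|AB × AC| = √8930 ≈ 94.4987
area = ½ · 94.4987 ≈ 47.249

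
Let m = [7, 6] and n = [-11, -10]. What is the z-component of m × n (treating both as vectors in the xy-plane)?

7·(-10) - 6·(-11) = -70 - (-66) = -4

-4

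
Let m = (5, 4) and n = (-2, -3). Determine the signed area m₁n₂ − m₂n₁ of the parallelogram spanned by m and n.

5·(-3) - 4·(-2) = -15 - (-8) = -7

-7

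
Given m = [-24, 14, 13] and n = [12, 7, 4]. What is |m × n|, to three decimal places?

i: 14·4 - 13·7 = 56 - 91 = -35
j: 13·12 - (-24)·4 = 156 - (-96) = 252
k: (-24)·7 - 14·12 = -168 - 168 = -336
m × n = (-35, 252, -336)
|m × n| = √((-35)² + 252² + (-336)²) = √177625 ≈ 421.4558

421.456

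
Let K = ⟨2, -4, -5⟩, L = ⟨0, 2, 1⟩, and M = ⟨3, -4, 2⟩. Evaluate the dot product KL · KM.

KL = L − K = (-2, 6, 6)
KM = M − K = (1, 0, 7)
KL · KM = (-2)·1 + 6·0 + 6·7 = -2 + 0 + 42 = 40

40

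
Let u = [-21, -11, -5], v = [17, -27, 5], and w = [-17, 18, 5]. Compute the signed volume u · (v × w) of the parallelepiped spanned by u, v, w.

7360

v × w:
i: (-27)·5 - 5·18 = -135 - 90 = -225
j: 5·(-17) - 17·5 = -85 - 85 = -170
k: 17·18 - (-27)·(-17) = 306 - 459 = -153
v × w = (-225, -170, -153)
u · (v × w) = (-21)·(-225) + (-11)·(-170) + (-5)·(-153) = 4725 + 1870 + 765 = 7360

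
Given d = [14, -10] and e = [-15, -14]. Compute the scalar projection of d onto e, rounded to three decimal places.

d · e = 14·(-15) + (-10)·(-14) = -210 + 140 = -70
|e| = √(225 + 196) = √421 ≈ 20.5183
comp_e d = -70 / √421 ≈ -3.412

-3.412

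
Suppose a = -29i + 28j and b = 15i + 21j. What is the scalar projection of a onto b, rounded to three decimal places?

5.929

a · b = (-29)·15 + 28·21 = -435 + 588 = 153
|b| = √(225 + 441) = √666 ≈ 25.8070
comp_b a = 153 / √666 ≈ 5.929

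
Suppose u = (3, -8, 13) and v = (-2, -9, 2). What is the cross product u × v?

i: (-8)·2 - 13·(-9) = -16 - (-117) = 101
j: 13·(-2) - 3·2 = -26 - 6 = -32
k: 3·(-9) - (-8)·(-2) = -27 - 16 = -43
u × v = (101, -32, -43)

(101, -32, -43)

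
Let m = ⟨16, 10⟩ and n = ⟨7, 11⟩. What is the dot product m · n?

222

m · n = 16·7 + 10·11 = 112 + 110 = 222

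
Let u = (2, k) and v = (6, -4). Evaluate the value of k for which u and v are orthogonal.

3

u · v = 2·6 + k·(-4) = 12 - 4k
Set equal to 0: -4k = -12, so k = 3.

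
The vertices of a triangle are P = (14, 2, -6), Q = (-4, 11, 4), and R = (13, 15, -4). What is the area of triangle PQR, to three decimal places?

PQ = (-18, 9, 10),  PR = (-1, 13, 2)
i: 9·2 - 10·13 = 18 - 130 = -112
j: 10·(-1) - (-18)·2 = -10 - (-36) = 26
k: (-18)·13 - 9·(-1) = -234 - (-9) = -225
PQ × PR = (-112, 26, -225)
|PQ × PR| = √63845 ≈ 252.6757
area = ½ · 252.6757 ≈ 126.338

126.338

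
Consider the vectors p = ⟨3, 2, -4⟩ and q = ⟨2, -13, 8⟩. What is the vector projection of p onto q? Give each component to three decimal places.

p · q = 3·2 + 2·(-13) + (-4)·8 = 6 - 26 - 32 = -52
|q|² = 4 + 169 + 64 = 237
proj_q p = (-52/237) · (2, -13, 8) ≈ (-0.439, 2.852, -1.755)

(-0.439, 2.852, -1.755)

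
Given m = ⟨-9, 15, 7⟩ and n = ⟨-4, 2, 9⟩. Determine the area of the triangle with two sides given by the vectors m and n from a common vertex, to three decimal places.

69.307

i: 15·9 - 7·2 = 135 - 14 = 121
j: 7·(-4) - (-9)·9 = -28 - (-81) = 53
k: (-9)·2 - 15·(-4) = -18 - (-60) = 42
m × n = (121, 53, 42)
|m × n| = √(121² + 53² + 42²) = √19214 ≈ 138.6146
area = ½ · 138.6146 ≈ 69.307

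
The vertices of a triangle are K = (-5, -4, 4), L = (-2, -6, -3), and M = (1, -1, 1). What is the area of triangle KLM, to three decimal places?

KL = (3, -2, -7),  KM = (6, 3, -3)
i: (-2)·(-3) - (-7)·3 = 6 - (-21) = 27
j: (-7)·6 - 3·(-3) = -42 - (-9) = -33
k: 3·3 - (-2)·6 = 9 - (-12) = 21
KL × KM = (27, -33, 21)
|KL × KM| = √2259 ≈ 47.5289
area = ½ · 47.5289 ≈ 23.764

23.764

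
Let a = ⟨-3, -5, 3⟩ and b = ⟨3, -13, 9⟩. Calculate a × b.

(-6, 36, 54)

i: (-5)·9 - 3·(-13) = -45 - (-39) = -6
j: 3·3 - (-3)·9 = 9 - (-27) = 36
k: (-3)·(-13) - (-5)·3 = 39 - (-15) = 54
a × b = (-6, 36, 54)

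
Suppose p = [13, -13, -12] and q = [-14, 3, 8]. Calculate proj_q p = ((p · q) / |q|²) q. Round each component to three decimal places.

p · q = 13·(-14) + (-13)·3 + (-12)·8 = -182 - 39 - 96 = -317
|q|² = 196 + 9 + 64 = 269
proj_q p = (-317/269) · (-14, 3, 8) ≈ (16.498, -3.535, -9.428)

(16.498, -3.535, -9.428)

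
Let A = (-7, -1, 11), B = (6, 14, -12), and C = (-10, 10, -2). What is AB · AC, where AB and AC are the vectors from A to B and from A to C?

425

AB = B − A = (13, 15, -23)
AC = C − A = (-3, 11, -13)
AB · AC = 13·(-3) + 15·11 + (-23)·(-13) = -39 + 165 + 299 = 425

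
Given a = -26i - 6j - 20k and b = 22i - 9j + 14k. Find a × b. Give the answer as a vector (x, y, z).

i: (-6)·14 - (-20)·(-9) = -84 - 180 = -264
j: (-20)·22 - (-26)·14 = -440 - (-364) = -76
k: (-26)·(-9) - (-6)·22 = 234 - (-132) = 366
a × b = (-264, -76, 366)

(-264, -76, 366)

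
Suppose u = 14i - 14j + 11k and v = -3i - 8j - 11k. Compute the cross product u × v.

i: (-14)·(-11) - 11·(-8) = 154 - (-88) = 242
j: 11·(-3) - 14·(-11) = -33 - (-154) = 121
k: 14·(-8) - (-14)·(-3) = -112 - 42 = -154
u × v = (242, 121, -154)

(242, 121, -154)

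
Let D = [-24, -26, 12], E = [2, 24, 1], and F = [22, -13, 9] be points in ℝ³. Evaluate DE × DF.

DE = (26, 50, -11)
DF = (46, 13, -3)
i: 50·(-3) - (-11)·13 = -150 - (-143) = -7
j: (-11)·46 - 26·(-3) = -506 - (-78) = -428
k: 26·13 - 50·46 = 338 - 2300 = -1962
DE × DF = (-7, -428, -1962)

(-7, -428, -1962)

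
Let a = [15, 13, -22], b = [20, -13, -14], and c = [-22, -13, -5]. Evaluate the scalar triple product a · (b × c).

b × c:
i: (-13)·(-5) - (-14)·(-13) = 65 - 182 = -117
j: (-14)·(-22) - 20·(-5) = 308 - (-100) = 408
k: 20·(-13) - (-13)·(-22) = -260 - 286 = -546
b × c = (-117, 408, -546)
a · (b × c) = 15·(-117) + 13·408 + (-22)·(-546) = -1755 + 5304 + 12012 = 15561

15561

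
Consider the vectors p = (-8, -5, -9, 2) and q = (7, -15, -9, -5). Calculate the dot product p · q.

90

p · q = (-8)·7 + (-5)·(-15) + (-9)·(-9) + 2·(-5) = -56 + 75 + 81 - 10 = 90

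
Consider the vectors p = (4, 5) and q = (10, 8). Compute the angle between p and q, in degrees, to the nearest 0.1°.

12.7

p · q = 4·10 + 5·8 = 40 + 40 = 80
|p|² = 16 + 25 = 41,  |p| = √41 ≈ 6.403124
|q|² = 100 + 64 = 164,  |q| = √164 ≈ 12.806248
cos θ = 80 / (6.403124 · 12.806248) ≈ 0.97561
θ = arccos(0.97561) ≈ 12.7°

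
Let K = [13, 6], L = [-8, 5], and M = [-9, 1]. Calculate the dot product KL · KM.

467

KL = L − K = (-21, -1)
KM = M − K = (-22, -5)
KL · KM = (-21)·(-22) + (-1)·(-5) = 462 + 5 = 467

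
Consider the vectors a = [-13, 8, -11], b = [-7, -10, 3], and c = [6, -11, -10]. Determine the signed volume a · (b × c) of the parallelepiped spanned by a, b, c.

b × c:
i: (-10)·(-10) - 3·(-11) = 100 - (-33) = 133
j: 3·6 - (-7)·(-10) = 18 - 70 = -52
k: (-7)·(-11) - (-10)·6 = 77 - (-60) = 137
b × c = (133, -52, 137)
a · (b × c) = (-13)·133 + 8·(-52) + (-11)·137 = -1729 - 416 - 1507 = -3652

-3652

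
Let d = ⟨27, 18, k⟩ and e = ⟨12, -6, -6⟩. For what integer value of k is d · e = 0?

36

d · e = 27·12 + 18·(-6) + k·(-6) = 216 - 6k
Set equal to 0: -6k = -216, so k = 36.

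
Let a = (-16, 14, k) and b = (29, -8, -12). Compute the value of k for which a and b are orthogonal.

a · b = (-16)·29 + 14·(-8) + k·(-12) = -576 - 12k
Set equal to 0: -12k = 576, so k = -48.

-48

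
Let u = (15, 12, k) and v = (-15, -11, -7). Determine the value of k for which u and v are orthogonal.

-51

u · v = 15·(-15) + 12·(-11) + k·(-7) = -357 - 7k
Set equal to 0: -7k = 357, so k = -51.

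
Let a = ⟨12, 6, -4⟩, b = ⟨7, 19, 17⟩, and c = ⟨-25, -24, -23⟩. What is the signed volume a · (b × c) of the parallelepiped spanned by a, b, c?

b × c:
i: 19·(-23) - 17·(-24) = -437 - (-408) = -29
j: 17·(-25) - 7·(-23) = -425 - (-161) = -264
k: 7·(-24) - 19·(-25) = -168 - (-475) = 307
b × c = (-29, -264, 307)
a · (b × c) = 12·(-29) + 6·(-264) + (-4)·307 = -348 - 1584 - 1228 = -3160

-3160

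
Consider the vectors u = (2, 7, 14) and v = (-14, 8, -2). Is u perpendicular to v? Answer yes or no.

u · v = 2·(-14) + 7·8 + 14·(-2) = -28 + 56 - 28 = 0
Zero, so the vectors are orthogonal.

yes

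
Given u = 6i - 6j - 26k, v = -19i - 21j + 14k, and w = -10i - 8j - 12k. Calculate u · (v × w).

5900

v × w:
i: (-21)·(-12) - 14·(-8) = 252 - (-112) = 364
j: 14·(-10) - (-19)·(-12) = -140 - 228 = -368
k: (-19)·(-8) - (-21)·(-10) = 152 - 210 = -58
v × w = (364, -368, -58)
u · (v × w) = 6·364 + (-6)·(-368) + (-26)·(-58) = 2184 + 2208 + 1508 = 5900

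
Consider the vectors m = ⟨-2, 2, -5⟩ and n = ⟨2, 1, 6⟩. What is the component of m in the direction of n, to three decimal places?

-4.998

m · n = (-2)·2 + 2·1 + (-5)·6 = -4 + 2 - 30 = -32
|n| = √(4 + 1 + 36) = √41 ≈ 6.4031
comp_n m = -32 / √41 ≈ -4.998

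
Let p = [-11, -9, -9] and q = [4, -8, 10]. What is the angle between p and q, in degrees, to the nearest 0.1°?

p · q = (-11)·4 + (-9)·(-8) + (-9)·10 = -44 + 72 - 90 = -62
|p|² = 121 + 81 + 81 = 283,  |p| = √283 ≈ 16.822604
|q|² = 16 + 64 + 100 = 180,  |q| = √180 ≈ 13.416408
cos θ = -62 / (16.822604 · 13.416408) ≈ -0.27470
θ = arccos(-0.27470) ≈ 105.9°

105.9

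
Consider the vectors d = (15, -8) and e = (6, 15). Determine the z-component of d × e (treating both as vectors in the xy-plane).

273

15·15 - (-8)·6 = 225 - (-48) = 273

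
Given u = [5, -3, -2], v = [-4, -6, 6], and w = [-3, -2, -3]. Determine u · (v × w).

v × w:
i: (-6)·(-3) - 6·(-2) = 18 - (-12) = 30
j: 6·(-3) - (-4)·(-3) = -18 - 12 = -30
k: (-4)·(-2) - (-6)·(-3) = 8 - 18 = -10
v × w = (30, -30, -10)
u · (v × w) = 5·30 + (-3)·(-30) + (-2)·(-10) = 150 + 90 + 20 = 260

260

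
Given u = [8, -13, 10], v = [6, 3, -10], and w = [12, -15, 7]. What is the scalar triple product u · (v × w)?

v × w:
i: 3·7 - (-10)·(-15) = 21 - 150 = -129
j: (-10)·12 - 6·7 = -120 - 42 = -162
k: 6·(-15) - 3·12 = -90 - 36 = -126
v × w = (-129, -162, -126)
u · (v × w) = 8·(-129) + (-13)·(-162) + 10·(-126) = -1032 + 2106 - 1260 = -186

-186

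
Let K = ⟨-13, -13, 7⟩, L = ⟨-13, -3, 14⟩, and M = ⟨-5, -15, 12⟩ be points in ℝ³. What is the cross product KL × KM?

(64, 56, -80)

KL = (0, 10, 7)
KM = (8, -2, 5)
i: 10·5 - 7·(-2) = 50 - (-14) = 64
j: 7·8 - 0·5 = 56 - 0 = 56
k: 0·(-2) - 10·8 = 0 - 80 = -80
KL × KM = (64, 56, -80)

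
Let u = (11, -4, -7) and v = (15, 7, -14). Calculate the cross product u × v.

i: (-4)·(-14) - (-7)·7 = 56 - (-49) = 105
j: (-7)·15 - 11·(-14) = -105 - (-154) = 49
k: 11·7 - (-4)·15 = 77 - (-60) = 137
u × v = (105, 49, 137)

(105, 49, 137)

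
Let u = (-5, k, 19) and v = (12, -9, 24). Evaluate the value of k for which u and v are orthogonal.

44

u · v = (-5)·12 + k·(-9) + 19·24 = 396 - 9k
Set equal to 0: -9k = -396, so k = 44.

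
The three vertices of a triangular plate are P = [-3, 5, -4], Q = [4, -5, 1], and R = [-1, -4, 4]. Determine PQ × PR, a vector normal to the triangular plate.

(-35, -46, -43)

PQ = (7, -10, 5)
PR = (2, -9, 8)
i: (-10)·8 - 5·(-9) = -80 - (-45) = -35
j: 5·2 - 7·8 = 10 - 56 = -46
k: 7·(-9) - (-10)·2 = -63 - (-20) = -43
PQ × PR = (-35, -46, -43)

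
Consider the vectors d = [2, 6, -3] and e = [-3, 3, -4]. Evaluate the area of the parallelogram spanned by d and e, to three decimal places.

33.015

i: 6·(-4) - (-3)·3 = -24 - (-9) = -15
j: (-3)·(-3) - 2·(-4) = 9 - (-8) = 17
k: 2·3 - 6·(-3) = 6 - (-18) = 24
d × e = (-15, 17, 24)
|d × e| = √((-15)² + 17² + 24²) = √1090 ≈ 33.0151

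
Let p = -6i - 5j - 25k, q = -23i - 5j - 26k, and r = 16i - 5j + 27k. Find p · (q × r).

-4310

q × r:
i: (-5)·27 - (-26)·(-5) = -135 - 130 = -265
j: (-26)·16 - (-23)·27 = -416 - (-621) = 205
k: (-23)·(-5) - (-5)·16 = 115 - (-80) = 195
q × r = (-265, 205, 195)
p · (q × r) = (-6)·(-265) + (-5)·205 + (-25)·195 = 1590 - 1025 - 4875 = -4310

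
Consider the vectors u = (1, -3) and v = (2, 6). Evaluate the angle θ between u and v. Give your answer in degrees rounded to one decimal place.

143.1

u · v = 1·2 + (-3)·6 = 2 - 18 = -16
|u|² = 1 + 9 = 10,  |u| = √10 ≈ 3.162278
|v|² = 4 + 36 = 40,  |v| = √40 ≈ 6.324555
cos θ = -16 / (3.162278 · 6.324555) ≈ -0.80000
θ = arccos(-0.80000) ≈ 143.1°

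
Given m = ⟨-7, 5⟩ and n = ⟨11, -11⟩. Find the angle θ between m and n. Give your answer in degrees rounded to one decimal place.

170.5

m · n = (-7)·11 + 5·(-11) = -77 - 55 = -132
|m|² = 49 + 25 = 74,  |m| = √74 ≈ 8.602325
|n|² = 121 + 121 = 242,  |n| = √242 ≈ 15.556349
cos θ = -132 / (8.602325 · 15.556349) ≈ -0.98639
θ = arccos(-0.98639) ≈ 170.5°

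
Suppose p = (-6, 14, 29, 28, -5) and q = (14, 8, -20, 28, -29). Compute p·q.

p · q = (-6)·14 + 14·8 + 29·(-20) + 28·28 + (-5)·(-29) = -84 + 112 - 580 + 784 + 145 = 377

377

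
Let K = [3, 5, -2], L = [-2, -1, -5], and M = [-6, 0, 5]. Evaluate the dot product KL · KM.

54

KL = L − K = (-5, -6, -3)
KM = M − K = (-9, -5, 7)
KL · KM = (-5)·(-9) + (-6)·(-5) + (-3)·7 = 45 + 30 - 21 = 54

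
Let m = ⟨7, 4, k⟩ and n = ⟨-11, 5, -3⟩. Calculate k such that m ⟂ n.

m · n = 7·(-11) + 4·5 + k·(-3) = -57 - 3k
Set equal to 0: -3k = 57, so k = -19.

-19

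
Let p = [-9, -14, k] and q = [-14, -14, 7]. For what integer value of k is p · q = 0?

-46

p · q = (-9)·(-14) + (-14)·(-14) + k·7 = 322 + 7k
Set equal to 0: 7k = -322, so k = -46.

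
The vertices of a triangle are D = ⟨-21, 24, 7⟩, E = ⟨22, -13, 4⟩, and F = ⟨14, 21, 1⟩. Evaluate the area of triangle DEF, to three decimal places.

DE = (43, -37, -3),  DF = (35, -3, -6)
i: (-37)·(-6) - (-3)·(-3) = 222 - 9 = 213
j: (-3)·35 - 43·(-6) = -105 - (-258) = 153
k: 43·(-3) - (-37)·35 = -129 - (-1295) = 1166
DE × DF = (213, 153, 1166)
|DE × DF| = √1428334 ≈ 1195.1293
area = ½ · 1195.1293 ≈ 597.565

597.565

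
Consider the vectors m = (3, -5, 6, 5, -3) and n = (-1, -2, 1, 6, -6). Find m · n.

m · n = 3·(-1) + (-5)·(-2) + 6·1 + 5·6 + (-3)·(-6) = -3 + 10 + 6 + 30 + 18 = 61

61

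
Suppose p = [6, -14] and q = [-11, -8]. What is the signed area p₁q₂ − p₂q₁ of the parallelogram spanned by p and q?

-202

6·(-8) - (-14)·(-11) = -48 - 154 = -202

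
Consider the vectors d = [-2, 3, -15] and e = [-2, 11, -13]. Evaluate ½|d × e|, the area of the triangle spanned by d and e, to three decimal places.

i: 3·(-13) - (-15)·11 = -39 - (-165) = 126
j: (-15)·(-2) - (-2)·(-13) = 30 - 26 = 4
k: (-2)·11 - 3·(-2) = -22 - (-6) = -16
d × e = (126, 4, -16)
|d × e| = √(126² + 4² + (-16)²) = √16148 ≈ 127.0748
area = ½ · 127.0748 ≈ 63.537

63.537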